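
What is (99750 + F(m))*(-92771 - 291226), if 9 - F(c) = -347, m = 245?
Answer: -38440403682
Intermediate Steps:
F(c) = 356 (F(c) = 9 - 1*(-347) = 9 + 347 = 356)
(99750 + F(m))*(-92771 - 291226) = (99750 + 356)*(-92771 - 291226) = 100106*(-383997) = -38440403682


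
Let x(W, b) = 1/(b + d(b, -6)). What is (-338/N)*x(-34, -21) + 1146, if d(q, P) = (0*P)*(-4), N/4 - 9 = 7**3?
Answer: 16942633/14784 ≈ 1146.0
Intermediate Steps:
N = 1408 (N = 36 + 4*7**3 = 36 + 4*343 = 36 + 1372 = 1408)
d(q, P) = 0 (d(q, P) = 0*(-4) = 0)
x(W, b) = 1/b (x(W, b) = 1/(b + 0) = 1/b)
(-338/N)*x(-34, -21) + 1146 = -338/1408/(-21) + 1146 = -338*1/1408*(-1/21) + 1146 = -169/704*(-1/21) + 1146 = 169/14784 + 1146 = 16942633/14784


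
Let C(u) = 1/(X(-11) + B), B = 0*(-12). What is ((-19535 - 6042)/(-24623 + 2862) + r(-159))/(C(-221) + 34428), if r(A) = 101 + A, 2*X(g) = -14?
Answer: -8655927/5244292195 ≈ -0.0016505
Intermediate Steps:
B = 0
X(g) = -7 (X(g) = (½)*(-14) = -7)
C(u) = -⅐ (C(u) = 1/(-7 + 0) = 1/(-7) = -⅐)
((-19535 - 6042)/(-24623 + 2862) + r(-159))/(C(-221) + 34428) = ((-19535 - 6042)/(-24623 + 2862) + (101 - 159))/(-⅐ + 34428) = (-25577/(-21761) - 58)/(240995/7) = (-25577*(-1/21761) - 58)*(7/240995) = (25577/21761 - 58)*(7/240995) = -1236561/21761*7/240995 = -8655927/5244292195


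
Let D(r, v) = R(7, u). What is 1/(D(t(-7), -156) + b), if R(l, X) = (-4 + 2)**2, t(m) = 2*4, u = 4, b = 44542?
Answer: 1/44546 ≈ 2.2449e-5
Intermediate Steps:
t(m) = 8
R(l, X) = 4 (R(l, X) = (-2)**2 = 4)
D(r, v) = 4
1/(D(t(-7), -156) + b) = 1/(4 + 44542) = 1/44546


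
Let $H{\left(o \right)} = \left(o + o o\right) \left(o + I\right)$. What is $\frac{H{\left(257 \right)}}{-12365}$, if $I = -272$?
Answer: $\frac{198918}{2473} \approx 80.436$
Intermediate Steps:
$H{\left(o \right)} = \left(-272 + o\right) \left(o + o^{2}\right)$ ($H{\left(o \right)} = \left(o + o o\right) \left(o - 272\right) = \left(o + o^{2}\right) \left(-272 + o\right) = \left(-272 + o\right) \left(o + o^{2}\right)$)
$\frac{H{\left(257 \right)}}{-12365} = \frac{257 \left(-272 + 257^{2} - 69647\right)}{-12365} = 257 \left(-272 + 66049 - 69647\right) \left(- \frac{1}{12365}\right) = 257 \left(-3870\right) \left(- \frac{1}{12365}\right) = \left(-994590\right) \left(- \frac{1}{12365}\right) = \frac{198918}{2473}$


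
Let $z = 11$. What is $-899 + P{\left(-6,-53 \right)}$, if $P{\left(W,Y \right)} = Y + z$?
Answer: $-941$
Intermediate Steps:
$P{\left(W,Y \right)} = 11 + Y$ ($P{\left(W,Y \right)} = Y + 11 = 11 + Y$)
$-899 + P{\left(-6,-53 \right)} = -899 + \left(11 - 53\right) = -899 - 42 = -941$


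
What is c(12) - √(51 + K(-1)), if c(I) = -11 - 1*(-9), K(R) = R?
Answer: -2 - 5*√2 ≈ -9.0711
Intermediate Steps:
c(I) = -2 (c(I) = -11 + 9 = -2)
c(12) - √(51 + K(-1)) = -2 - √(51 - 1) = -2 - √50 = -2 - 5*√2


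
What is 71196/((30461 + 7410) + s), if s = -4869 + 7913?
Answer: 71196/40915 ≈ 1.7401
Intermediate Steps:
s = 3044
71196/((30461 + 7410) + s) = 71196/((30461 + 7410) + 3044) = 71196/(37871 + 3044) = 71196/40915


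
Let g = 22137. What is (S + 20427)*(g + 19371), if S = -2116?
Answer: 760052988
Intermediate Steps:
(S + 20427)*(g + 19371) = (-2116 + 20427)*(22137 + 19371) = 18311*41508 = 760052988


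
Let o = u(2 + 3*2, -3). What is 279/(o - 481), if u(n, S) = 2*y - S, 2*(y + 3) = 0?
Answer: -279/484 ≈ -0.57645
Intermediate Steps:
y = -3 (y = -3 + (½)*0 = -3 + 0 = -3)
u(n, S) = -6 - S (u(n, S) = 2*(-3) - S = -6 - S)
o = -3 (o = -6 - 1*(-3) = -6 + 3 = -3)
279/(o - 481) = 279/(-3 - 481) = 279/(-484) = 279*(-1/484) = -279/484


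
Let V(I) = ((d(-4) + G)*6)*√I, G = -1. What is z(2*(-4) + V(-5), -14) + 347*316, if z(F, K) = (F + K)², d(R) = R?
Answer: 105636 + 1320*I*√5 ≈ 1.0564e+5 + 2951.6*I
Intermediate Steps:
V(I) = -30*√I (V(I) = ((-4 - 1)*6)*√I = (-5*6)*√I = -30*√I)
z(2*(-4) + V(-5), -14) + 347*316 = ((2*(-4) - 30*I*√5) - 14)² + 347*316 = ((-8 - 30*I*√5) - 14)² + 109652 = (-22 - 30*I*√5)² + 109652 = 109652 + (-22 - 30*I*√5)²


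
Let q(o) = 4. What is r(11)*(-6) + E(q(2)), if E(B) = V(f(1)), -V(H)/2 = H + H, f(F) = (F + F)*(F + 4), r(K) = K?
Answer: -106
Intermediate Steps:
f(F) = 2*F*(4 + F) (f(F) = (2*F)*(4 + F) = 2*F*(4 + F))
V(H) = -4*H (V(H) = -2*(H + H) = -4*H)
E(B) = -40 (E(B) = -8*(4 + 1) = -8*5 = -4*10 = -40)
r(11)*(-6) + E(q(2)) = 11*(-6) - 40 = -66 - 40 = -106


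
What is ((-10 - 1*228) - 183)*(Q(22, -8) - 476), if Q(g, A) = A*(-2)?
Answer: 193660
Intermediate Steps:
Q(g, A) = -2*A
((-10 - 1*228) - 183)*(Q(22, -8) - 476) = ((-10 - 1*228) - 183)*(-2*(-8) - 476) = ((-10 - 228) - 183)*(16 - 476) = (-238 - 183)*(-460) = -421*(-460) = 193660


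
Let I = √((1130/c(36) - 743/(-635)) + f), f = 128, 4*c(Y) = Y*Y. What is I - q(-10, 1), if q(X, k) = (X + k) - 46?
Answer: 55 + 11*√143231870/11430 ≈ 66.518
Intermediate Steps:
c(Y) = Y²/4 (c(Y) = (Y*Y)/4 = Y²/4)
q(X, k) = -46 + X + k
I = 11*√143231870/11430 (I = √((1130/(((¼)*36²)) - 743/(-635)) + 128) = √((1130/(((¼)*1296)) - 743*(-1/635)) + 128) = √((1130/324 + 743/635) + 128) = √((1130*(1/324) + 743/635) + 128) = √((565/162 + 743/635) + 128) = √(479141/102870 + 128) = √(13646501/102870) = 11*√143231870/11430 ≈ 11.518)
I - q(-10, 1) = 11*√143231870/11430 - (-46 - 10 + 1) = 11*√143231870/11430 - 1*(-55) = 11*√143231870/11430 + 55 = 55 + 11*√143231870/11430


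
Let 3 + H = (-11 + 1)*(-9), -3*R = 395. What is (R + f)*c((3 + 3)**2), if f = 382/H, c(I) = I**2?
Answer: -4783536/29 ≈ -1.6495e+5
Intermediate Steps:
R = -395/3 (R = -1/3*395 = -395/3 ≈ -131.67)
H = 87 (H = -3 + (-11 + 1)*(-9) = -3 - 10*(-9) = -3 + 90 = 87)
f = 382/87 ≈ 4.3908
(R + f)*c((3 + 3)**2) = (-395/3 + 382/87)*((3 + 3)**2)**2 = -3691*(6**2)**2/29 = -3691/29*36**2 = -3691/29*1296 = -4783536/29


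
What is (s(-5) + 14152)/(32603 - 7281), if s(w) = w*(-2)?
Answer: 7081/12661 ≈ 0.55928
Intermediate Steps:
s(w) = -2*w
(s(-5) + 14152)/(32603 - 7281) = (-2*(-5) + 14152)/(32603 - 7281) = (10 + 14152)/25322 = 14162*(1/25322) = 7081/12661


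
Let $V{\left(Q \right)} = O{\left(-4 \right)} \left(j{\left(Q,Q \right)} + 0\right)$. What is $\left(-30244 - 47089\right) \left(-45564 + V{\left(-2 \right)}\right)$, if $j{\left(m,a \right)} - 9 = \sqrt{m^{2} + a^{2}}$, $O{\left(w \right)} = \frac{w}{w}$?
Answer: $3522904815 - 154666 \sqrt{2} \approx 3.5227 \cdot 10^{9}$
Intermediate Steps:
$O{\left(w \right)} = 1$
$j{\left(m,a \right)} = 9 + \sqrt{a^{2} + m^{2}}$ ($j{\left(m,a \right)} = 9 + \sqrt{m^{2} + a^{2}} = 9 + \sqrt{a^{2} + m^{2}}$)
$V{\left(Q \right)} = 9 + \sqrt{2} \sqrt{Q^{2}}$ ($V{\left(Q \right)} = 1 \left(\left(9 + \sqrt{Q^{2} + Q^{2}}\right) + 0\right) = 1 \left(\left(9 + \sqrt{2 Q^{2}}\right) + 0\right) = 1 \left(\left(9 + \sqrt{2} \sqrt{Q^{2}}\right) + 0\right) = 1 \left(9 + \sqrt{2} \sqrt{Q^{2}}\right) = 9 + \sqrt{2} \sqrt{Q^{2}}$)
$\left(-30244 - 47089\right) \left(-45564 + V{\left(-2 \right)}\right) = \left(-30244 - 47089\right) \left(-45564 + \left(9 + \sqrt{2} \sqrt{\left(-2\right)^{2}}\right)\right) = - 77333 \left(-45564 + \left(9 + \sqrt{2} \sqrt{4}\right)\right) = - 77333 \left(-45564 + \left(9 + \sqrt{2} \cdot 2\right)\right) = - 77333 \left(-45564 + \left(9 + 2 \sqrt{2}\right)\right) = - 77333 \left(-45555 + 2 \sqrt{2}\right) = 3522904815 - 154666 \sqrt{2}$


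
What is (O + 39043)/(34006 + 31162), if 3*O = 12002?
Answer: 129131/195504 ≈ 0.66050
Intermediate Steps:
O = 12002/3 (O = (⅓)*12002 = 12002/3 ≈ 4000.7)
(O + 39043)/(34006 + 31162) = (12002/3 + 39043)/(34006 + 31162) = (129131/3)/65168 = (129131/3)*(1/65168) = 129131/195504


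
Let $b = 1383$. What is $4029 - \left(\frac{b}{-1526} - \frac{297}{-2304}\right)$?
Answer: $\frac{787128357}{195328} \approx 4029.8$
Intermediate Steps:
$4029 - \left(\frac{b}{-1526} - \frac{297}{-2304}\right) = 4029 - \left(\frac{1383}{-1526} - \frac{297}{-2304}\right) = 4029 - \left(1383 \left(- \frac{1}{1526}\right) - - \frac{33}{256}\right) = 4029 - \left(- \frac{1383}{1526} + \frac{33}{256}\right) = 4029 - - \frac{151845}{195328} = 4029 + \frac{151845}{195328} = \frac{787128357}{195328}$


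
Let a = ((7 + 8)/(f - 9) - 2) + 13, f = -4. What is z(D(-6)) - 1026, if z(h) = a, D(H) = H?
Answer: -13210/13 ≈ -1016.2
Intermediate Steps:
a = 128/13 (a = ((7 + 8)/(-4 - 9) - 2) + 13 = (15/(-13) - 2) + 13 = (15*(-1/13) - 2) + 13 = (-15/13 - 2) + 13 = -41/13 + 13 = 128/13 ≈ 9.8462)
z(h) = 128/13
z(D(-6)) - 1026 = 128/13 - 1026 = -13210/13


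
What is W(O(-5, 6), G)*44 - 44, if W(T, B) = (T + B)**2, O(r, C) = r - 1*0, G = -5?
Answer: 4356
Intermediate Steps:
O(r, C) = r (O(r, C) = r + 0 = r)
W(T, B) = (B + T)**2
W(O(-5, 6), G)*44 - 44 = (-5 - 5)**2*44 - 44 = (-10)**2*44 - 44 = 100*44 - 44 = 4400 - 44 = 4356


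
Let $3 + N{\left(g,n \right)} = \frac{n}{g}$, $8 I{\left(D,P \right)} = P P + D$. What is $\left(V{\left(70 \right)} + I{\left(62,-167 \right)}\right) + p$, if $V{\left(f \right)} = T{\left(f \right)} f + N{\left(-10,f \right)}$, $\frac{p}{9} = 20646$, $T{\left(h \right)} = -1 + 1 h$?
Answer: $\frac{1553023}{8} \approx 1.9413 \cdot 10^{5}$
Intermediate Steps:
$I{\left(D,P \right)} = \frac{D}{8} + \frac{P^{2}}{8}$ ($I{\left(D,P \right)} = \frac{P P + D}{8} = \frac{P^{2} + D}{8} = \frac{D + P^{2}}{8} = \frac{D}{8} + \frac{P^{2}}{8}$)
$N{\left(g,n \right)} = -3 + \frac{n}{g}$
$T{\left(h \right)} = -1 + h$
$p = 185814$ ($p = 9 \cdot 20646 = 185814$)
$V{\left(f \right)} = -3 - \frac{f}{10} + f \left(-1 + f\right)$ ($V{\left(f \right)} = \left(-1 + f\right) f + \left(-3 + \frac{f}{-10}\right) = f \left(-1 + f\right) + \left(-3 + f \left(- \frac{1}{10}\right)\right) = f \left(-1 + f\right) - \left(3 + \frac{f}{10}\right) = -3 - \frac{f}{10} + f \left(-1 + f\right)$)
$\left(V{\left(70 \right)} + I{\left(62,-167 \right)}\right) + p = \left(\left(-3 + 70^{2} - 77\right) + \left(\frac{1}{8} \cdot 62 + \frac{\left(-167\right)^{2}}{8}\right)\right) + 185814 = \left(\left(-3 + 4900 - 77\right) + \left(\frac{31}{4} + \frac{1}{8} \cdot 27889\right)\right) + 185814 = \left(4820 + \left(\frac{31}{4} + \frac{27889}{8}\right)\right) + 185814 = \left(4820 + \frac{27951}{8}\right) + 185814 = \frac{66511}{8} + 185814 = \frac{1553023}{8}$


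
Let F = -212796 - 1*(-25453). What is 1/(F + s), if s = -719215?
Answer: -1/906558 ≈ -1.1031e-6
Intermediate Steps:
F = -187343 (F = -212796 + 25453 = -187343)
1/(F + s) = 1/(-187343 - 719215) = 1/(-906558) = -1/906558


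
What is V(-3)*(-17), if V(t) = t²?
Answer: -153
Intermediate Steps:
V(-3)*(-17) = (-3)²*(-17) = 9*(-17) = -153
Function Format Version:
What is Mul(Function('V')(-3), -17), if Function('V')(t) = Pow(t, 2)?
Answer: -153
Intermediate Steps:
Mul(Function('V')(-3), -17) = Mul(Pow(-3, 2), -17) = Mul(9, -17) = -153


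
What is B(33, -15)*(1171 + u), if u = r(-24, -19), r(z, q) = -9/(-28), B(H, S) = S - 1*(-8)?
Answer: -32797/4 ≈ -8199.3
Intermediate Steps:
B(H, S) = 8 + S (B(H, S) = S + 8 = 8 + S)
r(z, q) = 9/28 (r(z, q) = -9*(-1/28) = 9/28)
u = 9/28 ≈ 0.32143
B(33, -15)*(1171 + u) = (8 - 15)*(1171 + 9/28) = -7*32797/28 = -32797/4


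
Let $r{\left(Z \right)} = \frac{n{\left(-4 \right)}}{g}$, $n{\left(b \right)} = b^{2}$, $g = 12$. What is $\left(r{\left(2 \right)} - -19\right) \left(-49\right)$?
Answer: $- \frac{2989}{3} \approx -996.33$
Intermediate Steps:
$r{\left(Z \right)} = \frac{4}{3}$ ($r{\left(Z \right)} = \frac{\left(-4\right)^{2}}{12} = 16 \cdot \frac{1}{12} = \frac{4}{3}$)
$\left(r{\left(2 \right)} - -19\right) \left(-49\right) = \left(\frac{4}{3} - -19\right) \left(-49\right) = \left(\frac{4}{3} + \left(-45 + 64\right)\right) \left(-49\right) = \left(\frac{4}{3} + 19\right) \left(-49\right) = \frac{61}{3} \left(-49\right) = - \frac{2989}{3}$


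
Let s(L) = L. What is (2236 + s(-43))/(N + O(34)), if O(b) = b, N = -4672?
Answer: -731/1546 ≈ -0.47283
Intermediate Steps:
(2236 + s(-43))/(N + O(34)) = (2236 - 43)/(-4672 + 34) = 2193/(-4638) = 2193*(-1/4638) = -731/1546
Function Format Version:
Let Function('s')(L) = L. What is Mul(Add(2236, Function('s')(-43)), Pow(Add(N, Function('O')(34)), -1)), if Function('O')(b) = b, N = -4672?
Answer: Rational(-731, 1546) ≈ -0.47283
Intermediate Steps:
Mul(Add(2236, Function('s')(-43)), Pow(Add(N, Function('O')(34)), -1)) = Mul(Add(2236, -43), Pow(Add(-4672, 34), -1)) = Mul(2193, Pow(-4638, -1)) = Mul(2193, Rational(-1, 4638)) = Rational(-731, 1546)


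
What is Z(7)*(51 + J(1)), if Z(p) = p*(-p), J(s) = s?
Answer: -2548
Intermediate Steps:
Z(p) = -p**2
Z(7)*(51 + J(1)) = (-1*7**2)*(51 + 1) = -1*49*52 = -49*52 = -2548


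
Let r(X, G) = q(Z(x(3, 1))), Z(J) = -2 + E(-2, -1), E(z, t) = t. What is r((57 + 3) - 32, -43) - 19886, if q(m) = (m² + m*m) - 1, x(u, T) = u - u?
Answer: -19869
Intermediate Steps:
x(u, T) = 0
Z(J) = -3 (Z(J) = -2 - 1 = -3)
q(m) = -1 + 2*m² (q(m) = (m² + m²) - 1 = 2*m² - 1 = -1 + 2*m²)
r(X, G) = 17 (r(X, G) = -1 + 2*(-3)² = -1 + 2*9 = -1 + 18 = 17)
r((57 + 3) - 32, -43) - 19886 = 17 - 19886 = -19869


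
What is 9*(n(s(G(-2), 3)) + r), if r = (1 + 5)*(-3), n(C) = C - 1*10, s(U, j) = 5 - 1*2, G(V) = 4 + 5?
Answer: -225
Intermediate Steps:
G(V) = 9
s(U, j) = 3 (s(U, j) = 5 - 2 = 3)
n(C) = -10 + C (n(C) = C - 10 = -10 + C)
r = -18 (r = 6*(-3) = -18)
9*(n(s(G(-2), 3)) + r) = 9*((-10 + 3) - 18) = 9*(-7 - 18) = 9*(-25) = -225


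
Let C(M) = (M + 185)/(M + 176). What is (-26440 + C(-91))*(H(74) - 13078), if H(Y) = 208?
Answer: 5784565644/17 ≈ 3.4027e+8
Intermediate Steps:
C(M) = (185 + M)/(176 + M)
(-26440 + C(-91))*(H(74) - 13078) = (-26440 + (185 - 91)/(176 - 91))*(208 - 13078) = (-26440 + 94/85)*(-12870) = -2247306/85*(-12870) = 5784565644/17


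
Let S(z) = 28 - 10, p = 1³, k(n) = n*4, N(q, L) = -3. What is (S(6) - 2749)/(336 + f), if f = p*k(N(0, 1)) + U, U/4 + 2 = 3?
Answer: -2731/328 ≈ -8.3262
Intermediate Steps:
k(n) = 4*n
p = 1
U = 4 (U = -8 + 4*3 = -8 + 12 = 4)
f = -8 (f = 1*(4*(-3)) + 4 = 1*(-12) + 4 = -12 + 4 = -8)
S(z) = 18
(S(6) - 2749)/(336 + f) = (18 - 2749)/(336 - 8) = -2731/328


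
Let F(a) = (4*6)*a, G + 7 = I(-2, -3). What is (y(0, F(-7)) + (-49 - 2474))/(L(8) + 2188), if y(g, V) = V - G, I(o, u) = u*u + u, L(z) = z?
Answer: -1345/1098 ≈ -1.2250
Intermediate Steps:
I(o, u) = u + u² (I(o, u) = u² + u = u + u²)
G = -1 (G = -7 - 3*(1 - 3) = -7 - 3*(-2) = -7 + 6 = -1)
F(a) = 24*a
y(g, V) = 1 + V (y(g, V) = V - 1*(-1) = V + 1 = 1 + V)
(y(0, F(-7)) + (-49 - 2474))/(L(8) + 2188) = ((1 + 24*(-7)) + (-49 - 2474))/(8 + 2188) = ((1 - 168) - 2523)/2196 = (-167 - 2523)*(1/2196) = -2690*1/2196 = -1345/1098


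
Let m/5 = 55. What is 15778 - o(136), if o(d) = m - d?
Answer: 15639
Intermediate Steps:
m = 275 (m = 5*55 = 275)
o(d) = 275 - d
15778 - o(136) = 15778 - (275 - 1*136) = 15778 - (275 - 136) = 15778 - 1*139 = 15778 - 139 = 15639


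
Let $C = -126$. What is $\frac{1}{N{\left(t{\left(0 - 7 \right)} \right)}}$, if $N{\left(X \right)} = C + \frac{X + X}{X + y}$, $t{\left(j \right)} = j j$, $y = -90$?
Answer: $- \frac{41}{5264} \approx -0.0077888$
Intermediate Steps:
$t{\left(j \right)} = j^{2}$
$N{\left(X \right)} = -126 + \frac{2 X}{-90 + X}$ ($N{\left(X \right)} = -126 + \frac{X + X}{X - 90} = -126 + \frac{2 X}{-90 + X}$)
$\frac{1}{N{\left(t{\left(0 - 7 \right)} \right)}} = \frac{1}{4 \frac{1}{-90 + \left(0 - 7\right)^{2}} \left(2835 - 31 \left(0 - 7\right)^{2}\right)} = \frac{1}{4 \frac{1}{-90 + \left(-7\right)^{2}} \left(2835 - 31 \left(-7\right)^{2}\right)} = \frac{1}{4 \frac{1}{-90 + 49} \left(2835 - 1519\right)} = \frac{1}{4 \frac{1}{-41} \left(2835 - 1519\right)} = \frac{1}{4 \left(- \frac{1}{41}\right) 1316} = \frac{1}{- \frac{5264}{41}} = - \frac{41}{5264}$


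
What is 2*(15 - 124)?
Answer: -218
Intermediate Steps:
2*(15 - 124) = 2*(-109) = -218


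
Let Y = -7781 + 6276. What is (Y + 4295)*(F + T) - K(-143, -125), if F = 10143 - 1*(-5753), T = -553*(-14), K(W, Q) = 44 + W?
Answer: 65950119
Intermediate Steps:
Y = -1505
T = 7742
F = 15896 (F = 10143 + 5753 = 15896)
(Y + 4295)*(F + T) - K(-143, -125) = (-1505 + 4295)*(15896 + 7742) - (44 - 143) = 2790*23638 - 1*(-99) = 65950020 + 99 = 65950119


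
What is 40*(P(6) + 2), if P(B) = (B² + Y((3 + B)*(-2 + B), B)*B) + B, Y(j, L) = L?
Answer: 3200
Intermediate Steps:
P(B) = B + 2*B² (P(B) = (B² + B*B) + B = (B² + B²) + B = 2*B² + B = B + 2*B²)
40*(P(6) + 2) = 40*(6*(1 + 2*6) + 2) = 40*(6*(1 + 12) + 2) = 40*(6*13 + 2) = 40*(78 + 2) = 40*80 = 3200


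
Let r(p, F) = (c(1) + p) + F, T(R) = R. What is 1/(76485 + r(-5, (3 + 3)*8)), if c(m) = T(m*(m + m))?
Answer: 1/76530 ≈ 1.3067e-5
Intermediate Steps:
c(m) = 2*m² (c(m) = m*(m + m) = m*(2*m) = 2*m²)
r(p, F) = 2 + F + p (r(p, F) = (2*1² + p) + F = (2*1 + p) + F = (2 + p) + F = 2 + F + p)
1/(76485 + r(-5, (3 + 3)*8)) = 1/(76485 + (2 + (3 + 3)*8 - 5)) = 1/(76485 + (2 + 6*8 - 5)) = 1/(76485 + (2 + 48 - 5)) = 1/(76485 + 45) = 1/76530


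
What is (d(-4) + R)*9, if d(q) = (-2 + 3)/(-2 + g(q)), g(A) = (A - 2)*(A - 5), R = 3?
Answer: 1413/52 ≈ 27.173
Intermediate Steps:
g(A) = (-5 + A)*(-2 + A) (g(A) = (-2 + A)*(-5 + A) = (-5 + A)*(-2 + A))
d(q) = 1/(8 + q**2 - 7*q) (d(q) = (-2 + 3)/(-2 + (10 + q**2 - 7*q)) = 1/(8 + q**2 - 7*q))
(d(-4) + R)*9 = (1/(8 + (-4)**2 - 7*(-4)) + 3)*9 = (1/(8 + 16 + 28) + 3)*9 = (1/52 + 3)*9 = (157/52)*9 = 1413/52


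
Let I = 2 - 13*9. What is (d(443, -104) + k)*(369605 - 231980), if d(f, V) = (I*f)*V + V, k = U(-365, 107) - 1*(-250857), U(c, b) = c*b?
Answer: 758310722250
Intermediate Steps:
U(c, b) = b*c
k = 211802 (k = 107*(-365) - 1*(-250857) = -39055 + 250857 = 211802)
I = -115 (I = 2 - 117 = -115)
d(f, V) = V - 115*V*f (d(f, V) = (-115*f)*V + V = -115*V*f + V = V - 115*V*f)
(d(443, -104) + k)*(369605 - 231980) = (-104*(1 - 115*443) + 211802)*(369605 - 231980) = (-104*(1 - 50945) + 211802)*137625 = (-104*(-50944) + 211802)*137625 = (5298176 + 211802)*137625 = 5509978*137625 = 758310722250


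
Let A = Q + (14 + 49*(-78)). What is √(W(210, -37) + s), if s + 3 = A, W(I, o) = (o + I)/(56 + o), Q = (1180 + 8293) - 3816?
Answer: √669693/19 ≈ 43.071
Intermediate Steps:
Q = 5657 (Q = 9473 - 3816 = 5657)
W(I, o) = (I + o)/(56 + o)
A = 1849 (A = 5657 + (14 + 49*(-78)) = 5657 + (14 - 3822) = 5657 - 3808 = 1849)
s = 1846 (s = -3 + 1849 = 1846)
√(W(210, -37) + s) = √((210 - 37)/(56 - 37) + 1846) = √(173/19 + 1846) = √(35247/19) = √669693/19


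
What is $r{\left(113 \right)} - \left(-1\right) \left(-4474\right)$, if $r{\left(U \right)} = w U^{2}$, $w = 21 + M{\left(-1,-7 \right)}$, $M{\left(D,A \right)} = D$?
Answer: $250906$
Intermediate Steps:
$w = 20$ ($w = 21 - 1 = 20$)
$r{\left(U \right)} = 20 U^{2}$
$r{\left(113 \right)} - \left(-1\right) \left(-4474\right) = 20 \cdot 113^{2} - \left(-1\right) \left(-4474\right) = 20 \cdot 12769 - 4474 = 255380 - 4474 = 250906$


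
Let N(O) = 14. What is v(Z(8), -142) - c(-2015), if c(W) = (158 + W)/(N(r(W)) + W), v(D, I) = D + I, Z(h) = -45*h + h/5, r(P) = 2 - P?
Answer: -1671929/3335 ≈ -501.33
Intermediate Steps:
Z(h) = -224*h/5 (Z(h) = -45*h + h*(⅕) = -45*h + h/5 = -224*h/5)
c(W) = (158 + W)/(14 + W)
v(Z(8), -142) - c(-2015) = (-224/5*8 - 142) - (158 - 2015)/(14 - 2015) = (-1792/5 - 142) - (-1857)/(-2001) = -2502/5 - (-1)*(-1857)/2001 = -2502/5 - 1*619/667 = -2502/5 - 619/667 = -1671929/3335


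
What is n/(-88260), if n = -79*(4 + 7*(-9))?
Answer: -4661/88260 ≈ -0.052810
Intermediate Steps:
n = 4661 (n = -79*(4 - 63) = -79*(-59) = 4661)
n/(-88260) = 4661/(-88260) = 4661*(-1/88260) = -4661/88260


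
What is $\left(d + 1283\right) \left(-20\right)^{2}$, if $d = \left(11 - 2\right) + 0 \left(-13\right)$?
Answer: $516800$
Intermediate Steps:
$d = 9$ ($d = \left(11 - 2\right) + 0 = 9 + 0 = 9$)
$\left(d + 1283\right) \left(-20\right)^{2} = \left(9 + 1283\right) \left(-20\right)^{2} = 1292 \cdot 400 = 516800$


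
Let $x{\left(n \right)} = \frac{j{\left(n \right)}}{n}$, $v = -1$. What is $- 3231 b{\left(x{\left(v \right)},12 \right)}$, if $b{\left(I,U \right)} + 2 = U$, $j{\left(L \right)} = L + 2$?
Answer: $-32310$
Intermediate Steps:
$j{\left(L \right)} = 2 + L$
$x{\left(n \right)} = \frac{2 + n}{n}$
$b{\left(I,U \right)} = -2 + U$
$- 3231 b{\left(x{\left(v \right)},12 \right)} = - 3231 \left(-2 + 12\right) = \left(-3231\right) 10 = -32310$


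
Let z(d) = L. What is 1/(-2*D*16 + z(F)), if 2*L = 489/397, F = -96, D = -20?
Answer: 794/508649 ≈ 0.0015610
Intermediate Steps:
L = 489/794 (L = (489/397)/2 = (489*(1/397))/2 = (1/2)*(489/397) = 489/794 ≈ 0.61587)
z(d) = 489/794
1/(-2*D*16 + z(F)) = 1/(-2*(-20)*16 + 489/794) = 1/(40*16 + 489/794) = 1/(640 + 489/794) = 1/(508649/794) = 794/508649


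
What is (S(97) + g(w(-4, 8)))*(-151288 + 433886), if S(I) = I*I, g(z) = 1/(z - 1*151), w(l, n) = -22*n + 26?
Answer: 800348056584/301 ≈ 2.6590e+9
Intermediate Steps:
w(l, n) = 26 - 22*n
g(z) = 1/(-151 + z) (g(z) = 1/(z - 151) = 1/(-151 + z))
S(I) = I²
(S(97) + g(w(-4, 8)))*(-151288 + 433886) = (97² + 1/(-151 + (26 - 22*8)))*(-151288 + 433886) = (9409 + 1/(-151 + (26 - 176)))*282598 = (9409 + 1/(-151 - 150))*282598 = (9409 + 1/(-301))*282598 = (9409 - 1/301)*282598 = (2832108/301)*282598 = 800348056584/301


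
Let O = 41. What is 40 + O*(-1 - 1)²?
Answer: 204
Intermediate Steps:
40 + O*(-1 - 1)² = 40 + 41*(-1 - 1)² = 40 + 41*(-2)² = 40 + 41*4 = 40 + 164 = 204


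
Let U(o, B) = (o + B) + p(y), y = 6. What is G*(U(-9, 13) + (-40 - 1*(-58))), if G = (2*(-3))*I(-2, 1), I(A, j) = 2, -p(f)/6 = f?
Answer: 168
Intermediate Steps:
p(f) = -6*f
U(o, B) = -36 + B + o (U(o, B) = (o + B) - 6*6 = (B + o) - 36 = -36 + B + o)
G = -12 (G = (2*(-3))*2 = -6*2 = -12)
G*(U(-9, 13) + (-40 - 1*(-58))) = -12*((-36 + 13 - 9) + (-40 - 1*(-58))) = -12*(-32 + (-40 + 58)) = -12*(-32 + 18) = -12*(-14) = 168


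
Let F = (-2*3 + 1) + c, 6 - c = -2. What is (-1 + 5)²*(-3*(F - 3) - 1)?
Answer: -16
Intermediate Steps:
c = 8 (c = 6 - 1*(-2) = 6 + 2 = 8)
F = 3 (F = (-2*3 + 1) + 8 = (-6 + 1) + 8 = -5 + 8 = 3)
(-1 + 5)²*(-3*(F - 3) - 1) = (-1 + 5)²*(-3*(3 - 3) - 1) = 4²*(-3*0 - 1) = 16*(0 - 1) = 16*(-1) = -16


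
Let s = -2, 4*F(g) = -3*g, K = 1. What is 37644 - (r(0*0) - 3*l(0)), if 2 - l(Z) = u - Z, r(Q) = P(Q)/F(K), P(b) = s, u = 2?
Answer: 112924/3 ≈ 37641.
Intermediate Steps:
F(g) = -3*g/4 (F(g) = (-3*g)/4 = -3*g/4)
P(b) = -2
r(Q) = 8/3 (r(Q) = -2/((-¾*1)) = -2/(-¾) = -2*(-4/3) = 8/3)
l(Z) = Z (l(Z) = 2 - (2 - Z) = 2 + (-2 + Z) = Z)
37644 - (r(0*0) - 3*l(0)) = 37644 - (8/3 - 3*0) = 37644 - (8/3 + 0) = 37644 - 1*8/3 = 37644 - 8/3 = 112924/3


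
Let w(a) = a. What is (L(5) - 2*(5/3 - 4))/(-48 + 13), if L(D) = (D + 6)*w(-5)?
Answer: 151/105 ≈ 1.4381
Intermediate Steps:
L(D) = -30 - 5*D (L(D) = (D + 6)*(-5) = (6 + D)*(-5) = -30 - 5*D)
(L(5) - 2*(5/3 - 4))/(-48 + 13) = ((-30 - 5*5) - 2*(5/3 - 4))/(-48 + 13) = ((-30 - 25) - 2*(5*(1/3) - 4))/(-35) = -(-55 - 2*(5/3 - 4))/35 = -(-55 - 2*(-7/3))/35 = -(-55 + 14/3)/35 = -1/35*(-151/3) = 151/105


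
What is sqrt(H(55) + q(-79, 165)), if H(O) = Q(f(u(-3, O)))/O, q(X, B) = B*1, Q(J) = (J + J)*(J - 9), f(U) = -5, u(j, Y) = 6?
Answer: sqrt(20273)/11 ≈ 12.944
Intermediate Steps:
Q(J) = 2*J*(-9 + J) (Q(J) = (2*J)*(-9 + J) = 2*J*(-9 + J))
q(X, B) = B
H(O) = 140/O (H(O) = (2*(-5)*(-9 - 5))/O = (2*(-5)*(-14))/O = 140/O)
sqrt(H(55) + q(-79, 165)) = sqrt(140/55 + 165) = sqrt(140*(1/55) + 165) = sqrt(28/11 + 165) = sqrt(1843/11) = sqrt(20273)/11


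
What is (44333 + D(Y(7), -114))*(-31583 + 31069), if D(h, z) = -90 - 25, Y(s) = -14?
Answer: -22728052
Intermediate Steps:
D(h, z) = -115
(44333 + D(Y(7), -114))*(-31583 + 31069) = (44333 - 115)*(-31583 + 31069) = 44218*(-514) = -22728052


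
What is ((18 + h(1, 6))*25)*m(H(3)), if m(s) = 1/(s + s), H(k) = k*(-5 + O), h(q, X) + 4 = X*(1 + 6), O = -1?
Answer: -350/9 ≈ -38.889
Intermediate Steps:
h(q, X) = -4 + 7*X (h(q, X) = -4 + X*(1 + 6) = -4 + X*7 = -4 + 7*X)
H(k) = -6*k (H(k) = k*(-5 - 1) = k*(-6) = -6*k)
m(s) = 1/(2*s)
((18 + h(1, 6))*25)*m(H(3)) = ((18 + (-4 + 7*6))*25)*(1/(2*((-6*3)))) = ((18 + (-4 + 42))*25)*((½)/(-18)) = ((18 + 38)*25)*((½)*(-1/18)) = (56*25)*(-1/36) = 1400*(-1/36) = -350/9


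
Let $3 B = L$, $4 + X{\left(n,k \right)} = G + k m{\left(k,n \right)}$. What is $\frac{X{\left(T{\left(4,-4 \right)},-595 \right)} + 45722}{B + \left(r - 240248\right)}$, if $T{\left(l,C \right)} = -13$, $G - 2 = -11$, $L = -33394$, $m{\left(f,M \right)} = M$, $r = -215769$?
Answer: $- \frac{160332}{1401445} \approx -0.1144$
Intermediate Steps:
$G = -9$ ($G = 2 - 11 = -9$)
$X{\left(n,k \right)} = -13 + k n$ ($X{\left(n,k \right)} = -4 + \left(-9 + k n\right) = -13 + k n$)
$B = - \frac{33394}{3}$ ($B = \frac{1}{3} \left(-33394\right) = - \frac{33394}{3} \approx -11131.0$)
$\frac{X{\left(T{\left(4,-4 \right)},-595 \right)} + 45722}{B + \left(r - 240248\right)} = \frac{\left(-13 - -7735\right) + 45722}{- \frac{33394}{3} - 456017} = \frac{\left(-13 + 7735\right) + 45722}{- \frac{33394}{3} - 456017} = \frac{7722 + 45722}{- \frac{1401445}{3}} = 53444 \left(- \frac{3}{1401445}\right) = - \frac{160332}{1401445}$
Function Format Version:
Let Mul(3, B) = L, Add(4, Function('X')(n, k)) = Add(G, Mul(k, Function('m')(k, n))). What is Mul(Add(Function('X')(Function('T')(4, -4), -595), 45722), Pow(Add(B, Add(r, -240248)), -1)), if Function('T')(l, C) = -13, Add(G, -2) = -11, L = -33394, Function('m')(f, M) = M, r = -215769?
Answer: Rational(-160332, 1401445) ≈ -0.11440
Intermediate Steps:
G = -9 (G = Add(2, -11) = -9)
Function('X')(n, k) = Add(-13, Mul(k, n)) (Function('X')(n, k) = Add(-4, Add(-9, Mul(k, n))) = Add(-13, Mul(k, n)))
B = Rational(-33394, 3) (B = Mul(Rational(1, 3), -33394) = Rational(-33394, 3) ≈ -11131.)
Mul(Add(Function('X')(Function('T')(4, -4), -595), 45722), Pow(Add(B, Add(r, -240248)), -1)) = Mul(Add(Add(-13, Mul(-595, -13)), 45722), Pow(Add(Rational(-33394, 3), Add(-215769, -240248)), -1)) = Mul(Add(Add(-13, 7735), 45722), Pow(Add(Rational(-33394, 3), -456017), -1)) = Mul(Add(7722, 45722), Pow(Rational(-1401445, 3), -1)) = Mul(53444, Rational(-3, 1401445)) = Rational(-160332, 1401445)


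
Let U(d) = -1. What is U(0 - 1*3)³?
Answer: -1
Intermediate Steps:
U(0 - 1*3)³ = (-1)³ = -1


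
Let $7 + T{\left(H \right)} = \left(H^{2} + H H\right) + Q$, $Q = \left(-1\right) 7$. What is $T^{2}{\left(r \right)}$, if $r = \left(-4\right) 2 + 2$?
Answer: $3364$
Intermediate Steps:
$Q = -7$
$r = -6$ ($r = -8 + 2 = -6$)
$T{\left(H \right)} = -14 + 2 H^{2}$ ($T{\left(H \right)} = -7 - \left(7 - H^{2} - H H\right) = -7 + \left(\left(H^{2} + H^{2}\right) - 7\right) = -7 + \left(2 H^{2} - 7\right) = -7 + \left(-7 + 2 H^{2}\right) = -14 + 2 H^{2}$)
$T^{2}{\left(r \right)} = \left(-14 + 2 \left(-6\right)^{2}\right)^{2} = \left(-14 + 2 \cdot 36\right)^{2} = \left(-14 + 72\right)^{2} = 58^{2} = 3364$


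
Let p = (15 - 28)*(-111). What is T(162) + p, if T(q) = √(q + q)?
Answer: 1461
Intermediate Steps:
T(q) = √2*√q (T(q) = √(2*q) = √2*√q)
p = 1443 (p = -13*(-111) = 1443)
T(162) + p = √2*√162 + 1443 = √2*(9*√2) + 1443 = 18 + 1443 = 1461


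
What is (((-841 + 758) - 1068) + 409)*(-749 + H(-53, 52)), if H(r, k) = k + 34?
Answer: 491946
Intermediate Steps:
H(r, k) = 34 + k
(((-841 + 758) - 1068) + 409)*(-749 + H(-53, 52)) = (((-841 + 758) - 1068) + 409)*(-749 + (34 + 52)) = ((-83 - 1068) + 409)*(-749 + 86) = (-1151 + 409)*(-663) = -742*(-663) = 491946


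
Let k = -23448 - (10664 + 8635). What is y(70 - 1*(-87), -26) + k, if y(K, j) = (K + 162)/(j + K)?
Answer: -5599538/131 ≈ -42745.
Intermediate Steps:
y(K, j) = (162 + K)/(K + j)
k = -42747 (k = -23448 - 1*19299 = -23448 - 19299 = -42747)
y(70 - 1*(-87), -26) + k = (162 + (70 - 1*(-87)))/((70 - 1*(-87)) - 26) - 42747 = (162 + (70 + 87))/((70 + 87) - 26) - 42747 = (162 + 157)/(157 - 26) - 42747 = 319/131 - 42747 = -5599538/131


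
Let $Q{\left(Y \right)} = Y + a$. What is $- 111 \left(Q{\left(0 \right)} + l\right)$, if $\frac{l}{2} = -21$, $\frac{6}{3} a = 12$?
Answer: $3996$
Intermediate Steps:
$a = 6$ ($a = \frac{1}{2} \cdot 12 = 6$)
$l = -42$ ($l = 2 \left(-21\right) = -42$)
$Q{\left(Y \right)} = 6 + Y$ ($Q{\left(Y \right)} = Y + 6 = 6 + Y$)
$- 111 \left(Q{\left(0 \right)} + l\right) = - 111 \left(\left(6 + 0\right) - 42\right) = - 111 \left(6 - 42\right) = \left(-111\right) \left(-36\right) = 3996$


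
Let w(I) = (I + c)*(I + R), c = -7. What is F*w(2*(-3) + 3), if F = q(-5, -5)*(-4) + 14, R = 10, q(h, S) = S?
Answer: -2380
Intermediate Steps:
w(I) = (-7 + I)*(10 + I) (w(I) = (I - 7)*(I + 10) = (-7 + I)*(10 + I))
F = 34 (F = -5*(-4) + 14 = 20 + 14 = 34)
F*w(2*(-3) + 3) = 34*(-70 + (2*(-3) + 3)² + 3*(2*(-3) + 3)) = 34*(-70 + (-6 + 3)² + 3*(-6 + 3)) = 34*(-70 + (-3)² + 3*(-3)) = 34*(-70 + 9 - 9) = 34*(-70) = -2380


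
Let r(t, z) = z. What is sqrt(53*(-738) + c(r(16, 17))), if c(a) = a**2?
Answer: 5*I*sqrt(1553) ≈ 197.04*I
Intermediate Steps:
sqrt(53*(-738) + c(r(16, 17))) = sqrt(53*(-738) + 17**2) = sqrt(-39114 + 289) = sqrt(-38825) = 5*I*sqrt(1553)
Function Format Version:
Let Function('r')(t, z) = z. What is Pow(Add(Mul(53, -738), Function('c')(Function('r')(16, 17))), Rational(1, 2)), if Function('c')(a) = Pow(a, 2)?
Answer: Mul(5, I, Pow(1553, Rational(1, 2))) ≈ Mul(197.04, I)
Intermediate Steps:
Pow(Add(Mul(53, -738), Function('c')(Function('r')(16, 17))), Rational(1, 2)) = Pow(Add(Mul(53, -738), Pow(17, 2)), Rational(1, 2)) = Pow(Add(-39114, 289), Rational(1, 2)) = Pow(-38825, Rational(1, 2)) = Mul(5, I, Pow(1553, Rational(1, 2)))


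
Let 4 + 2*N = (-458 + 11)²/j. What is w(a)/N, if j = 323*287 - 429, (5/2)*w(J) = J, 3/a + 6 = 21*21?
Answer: -369088/122727275 ≈ -0.0030074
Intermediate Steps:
a = 1/145 (a = 3/(-6 + 21*21) = 3/(-6 + 441) = 3/435 = 3*(1/435) = 1/145 ≈ 0.0068966)
w(J) = 2*J/5
j = 92272 (j = 92701 - 429 = 92272)
N = -169279/184544 (N = -2 + ((-458 + 11)²/92272)/2 = -2 + ((-447)²*(1/92272))/2 = -2 + (199809*(1/92272))/2 = -2 + (½)*(199809/92272) = -2 + 199809/184544 = -169279/184544 ≈ -0.91728)
w(a)/N = ((⅖)*(1/145))/(-169279/184544) = (2/725)*(-184544/169279) = -369088/122727275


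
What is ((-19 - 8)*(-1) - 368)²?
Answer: 116281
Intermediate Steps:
((-19 - 8)*(-1) - 368)² = (-27*(-1) - 368)² = (27 - 368)² = (-341)² = 116281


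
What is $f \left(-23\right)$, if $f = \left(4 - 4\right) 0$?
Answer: $0$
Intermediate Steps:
$f = 0$ ($f = 0 \cdot 0 = 0$)
$f \left(-23\right) = 0 \left(-23\right) = 0$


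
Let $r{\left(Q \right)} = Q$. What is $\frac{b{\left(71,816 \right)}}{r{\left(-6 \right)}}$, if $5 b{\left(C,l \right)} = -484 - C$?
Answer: $\frac{37}{2} \approx 18.5$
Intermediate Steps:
$b{\left(C,l \right)} = - \frac{484}{5} - \frac{C}{5}$ ($b{\left(C,l \right)} = \frac{-484 - C}{5} = - \frac{484}{5} - \frac{C}{5}$)
$\frac{b{\left(71,816 \right)}}{r{\left(-6 \right)}} = \frac{- \frac{484}{5} - \frac{71}{5}}{-6} = \left(- \frac{484}{5} - \frac{71}{5}\right) \left(- \frac{1}{6}\right) = \left(-111\right) \left(- \frac{1}{6}\right) = \frac{37}{2}$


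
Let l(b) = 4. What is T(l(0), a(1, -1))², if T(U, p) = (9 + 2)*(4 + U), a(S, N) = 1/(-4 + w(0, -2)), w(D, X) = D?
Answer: 7744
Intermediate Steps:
a(S, N) = -¼ (a(S, N) = 1/(-4 + 0) = 1/(-4) = -¼)
T(U, p) = 44 + 11*U (T(U, p) = 11*(4 + U) = 44 + 11*U)
T(l(0), a(1, -1))² = (44 + 11*4)² = (44 + 44)² = 88² = 7744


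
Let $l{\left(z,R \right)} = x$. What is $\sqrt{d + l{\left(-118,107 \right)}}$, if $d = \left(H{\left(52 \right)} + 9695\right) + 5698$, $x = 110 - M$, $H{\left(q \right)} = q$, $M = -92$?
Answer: $\sqrt{15647} \approx 125.09$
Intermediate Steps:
$x = 202$ ($x = 110 - -92 = 110 + 92 = 202$)
$d = 15445$ ($d = \left(52 + 9695\right) + 5698 = 9747 + 5698 = 15445$)
$l{\left(z,R \right)} = 202$
$\sqrt{d + l{\left(-118,107 \right)}} = \sqrt{15445 + 202} = \sqrt{15647}$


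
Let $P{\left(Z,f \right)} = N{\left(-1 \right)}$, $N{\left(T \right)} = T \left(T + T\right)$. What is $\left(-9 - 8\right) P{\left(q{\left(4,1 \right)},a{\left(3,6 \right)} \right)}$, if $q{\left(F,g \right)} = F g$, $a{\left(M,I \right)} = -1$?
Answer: $-34$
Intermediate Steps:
$N{\left(T \right)} = 2 T^{2}$ ($N{\left(T \right)} = T 2 T = 2 T^{2}$)
$P{\left(Z,f \right)} = 2$ ($P{\left(Z,f \right)} = 2 \left(-1\right)^{2} = 2 \cdot 1 = 2$)
$\left(-9 - 8\right) P{\left(q{\left(4,1 \right)},a{\left(3,6 \right)} \right)} = \left(-9 - 8\right) 2 = \left(-17\right) 2 = -34$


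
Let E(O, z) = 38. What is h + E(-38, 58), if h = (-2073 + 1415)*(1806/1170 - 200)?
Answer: 25471352/195 ≈ 1.3062e+5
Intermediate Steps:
h = 25463942/195 (h = -658*(1806*(1/1170) - 200) = -658*(301/195 - 200) = -658*(-38699/195) = 25463942/195 ≈ 1.3058e+5)
h + E(-38, 58) = 25463942/195 + 38 = 25471352/195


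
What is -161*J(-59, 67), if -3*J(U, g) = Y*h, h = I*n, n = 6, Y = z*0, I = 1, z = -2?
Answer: 0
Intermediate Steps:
Y = 0 (Y = -2*0 = 0)
h = 6 (h = 1*6 = 6)
J(U, g) = 0 (J(U, g) = -0*6 = -⅓*0 = 0)
-161*J(-59, 67) = -161*0 = 0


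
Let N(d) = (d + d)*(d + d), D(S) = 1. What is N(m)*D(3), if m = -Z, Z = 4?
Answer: 64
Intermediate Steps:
m = -4 (m = -1*4 = -4)
N(d) = 4*d² (N(d) = (2*d)*(2*d) = 4*d²)
N(m)*D(3) = (4*(-4)²)*1 = (4*16)*1 = 64*1 = 64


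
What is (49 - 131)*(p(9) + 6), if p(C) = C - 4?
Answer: -902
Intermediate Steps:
p(C) = -4 + C
(49 - 131)*(p(9) + 6) = (49 - 131)*((-4 + 9) + 6) = -82*(5 + 6) = -82*11 = -902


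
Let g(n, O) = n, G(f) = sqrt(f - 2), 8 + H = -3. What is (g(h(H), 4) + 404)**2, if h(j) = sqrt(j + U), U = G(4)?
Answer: (404 + I*sqrt(11 - sqrt(2)))**2 ≈ 1.6321e+5 + 2502.0*I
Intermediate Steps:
H = -11 (H = -8 - 3 = -11)
G(f) = sqrt(-2 + f)
U = sqrt(2) (U = sqrt(-2 + 4) = sqrt(2) ≈ 1.4142)
h(j) = sqrt(j + sqrt(2))
(g(h(H), 4) + 404)**2 = (sqrt(-11 + sqrt(2)) + 404)**2 = (404 + sqrt(-11 + sqrt(2)))**2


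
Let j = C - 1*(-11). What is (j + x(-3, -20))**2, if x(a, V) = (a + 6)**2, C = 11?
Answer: 961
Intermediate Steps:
x(a, V) = (6 + a)**2
j = 22 (j = 11 - 1*(-11) = 11 + 11 = 22)
(j + x(-3, -20))**2 = (22 + (6 - 3)**2)**2 = (22 + 3**2)**2 = (22 + 9)**2 = 31**2 = 961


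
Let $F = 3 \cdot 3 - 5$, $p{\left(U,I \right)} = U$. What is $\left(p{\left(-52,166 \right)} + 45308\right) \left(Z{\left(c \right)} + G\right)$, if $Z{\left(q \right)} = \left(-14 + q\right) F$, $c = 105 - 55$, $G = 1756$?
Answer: $85986400$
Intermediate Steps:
$c = 50$ ($c = 105 - 55 = 50$)
$F = 4$ ($F = 9 - 5 = 4$)
$Z{\left(q \right)} = -56 + 4 q$ ($Z{\left(q \right)} = \left(-14 + q\right) 4 = -56 + 4 q$)
$\left(p{\left(-52,166 \right)} + 45308\right) \left(Z{\left(c \right)} + G\right) = \left(-52 + 45308\right) \left(\left(-56 + 4 \cdot 50\right) + 1756\right) = 45256 \left(\left(-56 + 200\right) + 1756\right) = 45256 \left(144 + 1756\right) = 45256 \cdot 1900 = 85986400$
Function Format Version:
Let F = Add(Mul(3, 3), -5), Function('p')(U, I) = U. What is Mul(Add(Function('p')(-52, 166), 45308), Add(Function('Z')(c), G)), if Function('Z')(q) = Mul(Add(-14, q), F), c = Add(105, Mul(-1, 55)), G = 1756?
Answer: 85986400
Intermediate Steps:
c = 50 (c = Add(105, -55) = 50)
F = 4 (F = Add(9, -5) = 4)
Function('Z')(q) = Add(-56, Mul(4, q)) (Function('Z')(q) = Mul(Add(-14, q), 4) = Add(-56, Mul(4, q)))
Mul(Add(Function('p')(-52, 166), 45308), Add(Function('Z')(c), G)) = Mul(Add(-52, 45308), Add(Add(-56, Mul(4, 50)), 1756)) = Mul(45256, Add(Add(-56, 200), 1756)) = Mul(45256, Add(144, 1756)) = Mul(45256, 1900) = 85986400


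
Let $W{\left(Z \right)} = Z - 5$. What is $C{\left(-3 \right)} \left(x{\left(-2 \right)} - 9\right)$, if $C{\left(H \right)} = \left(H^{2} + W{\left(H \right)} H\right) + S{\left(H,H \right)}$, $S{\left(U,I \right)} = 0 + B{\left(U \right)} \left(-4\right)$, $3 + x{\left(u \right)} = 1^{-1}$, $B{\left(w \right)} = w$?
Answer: $-495$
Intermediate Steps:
$W{\left(Z \right)} = -5 + Z$
$x{\left(u \right)} = -2$ ($x{\left(u \right)} = -3 + 1^{-1} = -3 + 1 = -2$)
$S{\left(U,I \right)} = - 4 U$ ($S{\left(U,I \right)} = 0 + U \left(-4\right) = 0 - 4 U = - 4 U$)
$C{\left(H \right)} = H^{2} - 4 H + H \left(-5 + H\right)$ ($C{\left(H \right)} = \left(H^{2} + \left(-5 + H\right) H\right) - 4 H = \left(H^{2} + H \left(-5 + H\right)\right) - 4 H = H^{2} - 4 H + H \left(-5 + H\right)$)
$C{\left(-3 \right)} \left(x{\left(-2 \right)} - 9\right) = - 3 \left(-9 + 2 \left(-3\right)\right) \left(-2 - 9\right) = - 3 \left(-9 - 6\right) \left(-11\right) = \left(-3\right) \left(-15\right) \left(-11\right) = 45 \left(-11\right) = -495$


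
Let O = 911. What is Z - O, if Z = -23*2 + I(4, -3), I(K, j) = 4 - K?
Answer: -957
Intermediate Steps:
Z = -46 (Z = -23*2 + (4 - 1*4) = -46 + (4 - 4) = -46 + 0 = -46)
Z - O = -46 - 1*911 = -46 - 911 = -957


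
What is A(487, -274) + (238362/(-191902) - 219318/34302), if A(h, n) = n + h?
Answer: 112652892991/548551867 ≈ 205.36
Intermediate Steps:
A(h, n) = h + n
A(487, -274) + (238362/(-191902) - 219318/34302) = (487 - 274) + (238362/(-191902) - 219318/34302) = 213 + (238362*(-1/191902) - 219318*1/34302) = 213 + (-119181/95951 - 36553/5717) = 213 - 4188654680/548551867 = 112652892991/548551867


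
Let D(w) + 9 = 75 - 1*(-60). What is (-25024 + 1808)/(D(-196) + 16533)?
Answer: -23216/16659 ≈ -1.3936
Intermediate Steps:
D(w) = 126 (D(w) = -9 + (75 - 1*(-60)) = -9 + (75 + 60) = -9 + 135 = 126)
(-25024 + 1808)/(D(-196) + 16533) = (-25024 + 1808)/(126 + 16533) = -23216/16659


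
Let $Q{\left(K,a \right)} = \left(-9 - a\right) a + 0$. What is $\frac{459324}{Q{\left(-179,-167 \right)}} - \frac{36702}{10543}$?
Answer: $- \frac{2905535952}{139093799} \approx -20.889$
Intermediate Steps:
$Q{\left(K,a \right)} = a \left(-9 - a\right)$ ($Q{\left(K,a \right)} = a \left(-9 - a\right) + 0 = a \left(-9 - a\right)$)
$\frac{459324}{Q{\left(-179,-167 \right)}} - \frac{36702}{10543} = \frac{459324}{\left(-1\right) \left(-167\right) \left(9 - 167\right)} - \frac{36702}{10543} = \frac{459324}{\left(-1\right) \left(-167\right) \left(-158\right)} - \frac{36702}{10543} = \frac{459324}{-26386} - \frac{36702}{10543} = 459324 \left(- \frac{1}{26386}\right) - \frac{36702}{10543} = - \frac{229662}{13193} - \frac{36702}{10543} = - \frac{2905535952}{139093799}$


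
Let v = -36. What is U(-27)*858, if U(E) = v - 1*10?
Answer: -39468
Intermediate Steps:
U(E) = -46 (U(E) = -36 - 1*10 = -36 - 10 = -46)
U(-27)*858 = -46*858 = -39468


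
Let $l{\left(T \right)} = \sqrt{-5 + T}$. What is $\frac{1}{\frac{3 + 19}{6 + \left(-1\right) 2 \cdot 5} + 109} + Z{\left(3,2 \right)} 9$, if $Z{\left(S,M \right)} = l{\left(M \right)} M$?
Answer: $\frac{2}{207} + 18 i \sqrt{3} \approx 0.0096618 + 31.177 i$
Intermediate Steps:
$Z{\left(S,M \right)} = M \sqrt{-5 + M}$ ($Z{\left(S,M \right)} = \sqrt{-5 + M} M = M \sqrt{-5 + M}$)
$\frac{1}{\frac{3 + 19}{6 + \left(-1\right) 2 \cdot 5} + 109} + Z{\left(3,2 \right)} 9 = \frac{1}{\frac{3 + 19}{6 + \left(-1\right) 2 \cdot 5} + 109} + 2 \sqrt{-5 + 2} \cdot 9 = \frac{1}{\frac{22}{6 - 10} + 109} + 2 \sqrt{-3} \cdot 9 = \frac{1}{\frac{22}{6 - 10} + 109} + 2 i \sqrt{3} \cdot 9 = \frac{1}{\frac{22}{-4} + 109} + 2 i \sqrt{3} \cdot 9 = \frac{1}{22 \left(- \frac{1}{4}\right) + 109} + 18 i \sqrt{3} = \frac{1}{- \frac{11}{2} + 109} + 18 i \sqrt{3} = \frac{1}{\frac{207}{2}} + 18 i \sqrt{3} = \frac{2}{207} + 18 i \sqrt{3}$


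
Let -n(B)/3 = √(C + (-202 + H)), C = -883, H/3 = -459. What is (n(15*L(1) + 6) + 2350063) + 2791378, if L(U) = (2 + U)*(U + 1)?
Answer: 5141441 - 3*I*√2462 ≈ 5.1414e+6 - 148.86*I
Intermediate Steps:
L(U) = (1 + U)*(2 + U) (L(U) = (2 + U)*(1 + U) = (1 + U)*(2 + U))
H = -1377 (H = 3*(-459) = -1377)
n(B) = -3*I*√2462 (n(B) = -3*√(-883 + (-202 - 1377)) = -3*√(-883 - 1579) = -3*I*√2462)
(n(15*L(1) + 6) + 2350063) + 2791378 = (-3*I*√2462 + 2350063) + 2791378 = (2350063 - 3*I*√2462) + 2791378 = 5141441 - 3*I*√2462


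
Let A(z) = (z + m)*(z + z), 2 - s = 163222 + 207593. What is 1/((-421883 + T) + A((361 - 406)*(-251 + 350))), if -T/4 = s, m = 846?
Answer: 1/33217559 ≈ 3.0105e-8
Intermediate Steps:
s = -370813 (s = 2 - (163222 + 207593) = 2 - 1*370815 = 2 - 370815 = -370813)
T = 1483252 (T = -4*(-370813) = 1483252)
A(z) = 2*z*(846 + z) (A(z) = (z + 846)*(z + z) = (846 + z)*(2*z) = 2*z*(846 + z))
1/((-421883 + T) + A((361 - 406)*(-251 + 350))) = 1/((-421883 + 1483252) + 2*((361 - 406)*(-251 + 350))*(846 + (361 - 406)*(-251 + 350))) = 1/(1061369 + 2*(-45*99)*(846 - 45*99)) = 1/(1061369 + 2*(-4455)*(846 - 4455)) = 1/(1061369 + 2*(-4455)*(-3609)) = 1/(1061369 + 32156190) = 1/33217559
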